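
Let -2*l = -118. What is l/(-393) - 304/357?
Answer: -15615/15589 ≈ -1.0017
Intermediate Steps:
l = 59 (l = -½*(-118) = 59)
l/(-393) - 304/357 = 59/(-393) - 304/357 = 59*(-1/393) - 304*1/357 = -59/393 - 304/357 = -15615/15589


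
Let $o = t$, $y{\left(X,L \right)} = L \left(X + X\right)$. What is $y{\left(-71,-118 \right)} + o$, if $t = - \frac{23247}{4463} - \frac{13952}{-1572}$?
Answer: $\frac{29395767877}{1753959} \approx 16760.0$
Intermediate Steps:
$t = \frac{6430873}{1753959}$ ($t = \left(-23247\right) \frac{1}{4463} - - \frac{3488}{393} = - \frac{23247}{4463} + \frac{3488}{393} = \frac{6430873}{1753959} \approx 3.6665$)
$y{\left(X,L \right)} = 2 L X$ ($y{\left(X,L \right)} = L 2 X = 2 L X$)
$o = \frac{6430873}{1753959} \approx 3.6665$
$y{\left(-71,-118 \right)} + o = 2 \left(-118\right) \left(-71\right) + \frac{6430873}{1753959} = 16756 + \frac{6430873}{1753959} = \frac{29395767877}{1753959}$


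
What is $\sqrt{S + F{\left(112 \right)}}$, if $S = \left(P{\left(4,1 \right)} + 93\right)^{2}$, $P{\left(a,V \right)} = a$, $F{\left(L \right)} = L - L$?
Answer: $97$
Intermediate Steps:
$F{\left(L \right)} = 0$
$S = 9409$ ($S = \left(4 + 93\right)^{2} = 97^{2} = 9409$)
$\sqrt{S + F{\left(112 \right)}} = \sqrt{9409 + 0} = \sqrt{9409} = 97$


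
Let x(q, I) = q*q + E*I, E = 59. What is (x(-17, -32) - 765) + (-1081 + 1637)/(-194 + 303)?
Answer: -257120/109 ≈ -2358.9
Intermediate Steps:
x(q, I) = q² + 59*I (x(q, I) = q*q + 59*I = q² + 59*I)
(x(-17, -32) - 765) + (-1081 + 1637)/(-194 + 303) = (((-17)² + 59*(-32)) - 765) + (-1081 + 1637)/(-194 + 303) = ((289 - 1888) - 765) + 556/109 = (-1599 - 765) + 556*(1/109) = -2364 + 556/109 = -257120/109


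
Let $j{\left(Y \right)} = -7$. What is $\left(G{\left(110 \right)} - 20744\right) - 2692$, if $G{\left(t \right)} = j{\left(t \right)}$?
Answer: $-23443$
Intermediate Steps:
$G{\left(t \right)} = -7$
$\left(G{\left(110 \right)} - 20744\right) - 2692 = \left(-7 - 20744\right) - 2692 = -20751 - 2692 = -23443$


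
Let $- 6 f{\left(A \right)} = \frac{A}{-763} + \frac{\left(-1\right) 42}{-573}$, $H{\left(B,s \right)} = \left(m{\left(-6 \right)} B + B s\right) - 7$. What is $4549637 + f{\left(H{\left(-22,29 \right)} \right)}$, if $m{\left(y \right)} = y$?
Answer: $\frac{3978193384861}{874398} \approx 4.5496 \cdot 10^{6}$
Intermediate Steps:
$H{\left(B,s \right)} = -7 - 6 B + B s$ ($H{\left(B,s \right)} = \left(- 6 B + B s\right) - 7 = -7 - 6 B + B s$)
$f{\left(A \right)} = - \frac{7}{573} + \frac{A}{4578}$ ($f{\left(A \right)} = - \frac{\frac{A}{-763} + \frac{\left(-1\right) 42}{-573}}{6} = - \frac{A \left(- \frac{1}{763}\right) - - \frac{14}{191}}{6} = - \frac{- \frac{A}{763} + \frac{14}{191}}{6} = - \frac{\frac{14}{191} - \frac{A}{763}}{6} = - \frac{7}{573} + \frac{A}{4578}$)
$4549637 + f{\left(H{\left(-22,29 \right)} \right)} = 4549637 + \left(- \frac{7}{573} + \frac{-7 - -132 - 638}{4578}\right) = 4549637 + \left(- \frac{7}{573} + \frac{-7 + 132 - 638}{4578}\right) = 4549637 + \left(- \frac{7}{573} + \frac{1}{4578} \left(-513\right)\right) = 4549637 - \frac{108665}{874398} = \frac{3978193384861}{874398}$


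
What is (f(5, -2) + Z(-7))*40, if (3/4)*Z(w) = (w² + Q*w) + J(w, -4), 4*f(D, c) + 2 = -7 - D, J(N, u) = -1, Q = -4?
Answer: 11740/3 ≈ 3913.3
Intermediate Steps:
f(D, c) = -9/4 - D/4 (f(D, c) = -½ + (-7 - D)/4 = -½ + (-7/4 - D/4) = -9/4 - D/4)
Z(w) = -4/3 - 16*w/3 + 4*w²/3 (Z(w) = 4*((w² - 4*w) - 1)/3 = 4*(-1 + w² - 4*w)/3 = -4/3 - 16*w/3 + 4*w²/3)
(f(5, -2) + Z(-7))*40 = ((-9/4 - ¼*5) + (-4/3 - 16/3*(-7) + (4/3)*(-7)²))*40 = ((-9/4 - 5/4) + (-4/3 + 112/3 + (4/3)*49))*40 = (-7/2 + (-4/3 + 112/3 + 196/3))*40 = (-7/2 + 304/3)*40 = (587/6)*40 = 11740/3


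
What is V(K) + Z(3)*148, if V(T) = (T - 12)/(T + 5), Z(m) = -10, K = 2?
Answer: -10370/7 ≈ -1481.4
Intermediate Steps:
V(T) = (-12 + T)/(5 + T)
V(K) + Z(3)*148 = (-12 + 2)/(5 + 2) - 10*148 = -10/7 - 1480 = -10370/7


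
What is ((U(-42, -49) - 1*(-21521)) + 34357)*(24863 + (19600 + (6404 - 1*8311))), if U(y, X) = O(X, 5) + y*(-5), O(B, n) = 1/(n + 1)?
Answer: 7160664062/3 ≈ 2.3869e+9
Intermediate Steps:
O(B, n) = 1/(1 + n)
U(y, X) = ⅙ - 5*y (U(y, X) = 1/(1 + 5) + y*(-5) = 1/6 - 5*y = ⅙ - 5*y)
((U(-42, -49) - 1*(-21521)) + 34357)*(24863 + (19600 + (6404 - 1*8311))) = (((⅙ - 5*(-42)) - 1*(-21521)) + 34357)*(24863 + (19600 + (6404 - 1*8311))) = (((⅙ + 210) + 21521) + 34357)*(24863 + (19600 + (6404 - 8311))) = ((1261/6 + 21521) + 34357)*(24863 + (19600 - 1907)) = (130387/6 + 34357)*(24863 + 17693) = (336529/6)*42556 = 7160664062/3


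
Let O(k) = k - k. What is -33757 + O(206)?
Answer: -33757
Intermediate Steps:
O(k) = 0
-33757 + O(206) = -33757 + 0 = -33757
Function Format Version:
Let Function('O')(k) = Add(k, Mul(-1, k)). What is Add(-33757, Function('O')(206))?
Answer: -33757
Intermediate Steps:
Function('O')(k) = 0
Add(-33757, Function('O')(206)) = Add(-33757, 0) = -33757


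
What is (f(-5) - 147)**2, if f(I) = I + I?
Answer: 24649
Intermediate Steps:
f(I) = 2*I
(f(-5) - 147)**2 = (2*(-5) - 147)**2 = (-10 - 147)**2 = (-157)**2 = 24649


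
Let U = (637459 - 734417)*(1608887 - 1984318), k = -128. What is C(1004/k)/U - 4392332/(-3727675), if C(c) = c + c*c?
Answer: 3341279570234184211/2835670050985318400 ≈ 1.1783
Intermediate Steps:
U = 36401038898 (U = -96958*(-375431) = 36401038898)
C(c) = c + c**2
C(1004/k)/U - 4392332/(-3727675) = ((1004/(-128))*(1 + 1004/(-128)))/36401038898 - 4392332/(-3727675) = ((1004*(-1/128))*(1 + 1004*(-1/128)))*(1/36401038898) - 4392332*(-1/3727675) = -251*(1 - 251/32)/32*(1/36401038898) + 627476/532525 = -251/32*(-219/32)*(1/36401038898) + 627476/532525 = (54969/1024)*(1/36401038898) + 627476/532525 = 54969/37274663831552 + 627476/532525 = 3341279570234184211/2835670050985318400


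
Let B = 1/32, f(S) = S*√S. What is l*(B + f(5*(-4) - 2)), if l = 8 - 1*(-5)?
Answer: 13/32 - 286*I*√22 ≈ 0.40625 - 1341.5*I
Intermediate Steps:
f(S) = S^(3/2)
l = 13 (l = 8 + 5 = 13)
B = 1/32 ≈ 0.031250
l*(B + f(5*(-4) - 2)) = 13*(1/32 + (5*(-4) - 2)^(3/2)) = 13*(1/32 + (-20 - 2)^(3/2)) = 13*(1/32 + (-22)^(3/2)) = 13*(1/32 - 22*I*√22) = 13/32 - 286*I*√22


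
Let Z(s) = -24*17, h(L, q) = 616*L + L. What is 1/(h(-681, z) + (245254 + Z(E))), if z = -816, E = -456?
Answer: -1/175331 ≈ -5.7035e-6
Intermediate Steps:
h(L, q) = 617*L
Z(s) = -408
1/(h(-681, z) + (245254 + Z(E))) = 1/(617*(-681) + (245254 - 408)) = 1/(-420177 + 244846) = 1/(-175331) = -1/175331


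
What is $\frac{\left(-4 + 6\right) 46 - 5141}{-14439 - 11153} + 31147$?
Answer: $\frac{797119073}{25592} \approx 31147.0$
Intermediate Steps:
$\frac{\left(-4 + 6\right) 46 - 5141}{-14439 - 11153} + 31147 = \frac{2 \cdot 46 - 5141}{-25592} + 31147 = \left(92 - 5141\right) \left(- \frac{1}{25592}\right) + 31147 = \left(-5049\right) \left(- \frac{1}{25592}\right) + 31147 = \frac{5049}{25592} + 31147 = \frac{797119073}{25592}$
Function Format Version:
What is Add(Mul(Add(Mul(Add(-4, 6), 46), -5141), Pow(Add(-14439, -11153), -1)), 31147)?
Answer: Rational(797119073, 25592) ≈ 31147.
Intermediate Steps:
Add(Mul(Add(Mul(Add(-4, 6), 46), -5141), Pow(Add(-14439, -11153), -1)), 31147) = Add(Mul(Add(Mul(2, 46), -5141), Pow(-25592, -1)), 31147) = Add(Mul(Add(92, -5141), Rational(-1, 25592)), 31147) = Add(Mul(-5049, Rational(-1, 25592)), 31147) = Add(Rational(5049, 25592), 31147) = Rational(797119073, 25592)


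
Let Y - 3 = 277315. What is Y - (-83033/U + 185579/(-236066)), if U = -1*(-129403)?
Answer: 8471456429647679/30547648598 ≈ 2.7732e+5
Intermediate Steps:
U = 129403
Y = 277318 (Y = 3 + 277315 = 277318)
Y - (-83033/U + 185579/(-236066)) = 277318 - (-83033/129403 + 185579/(-236066)) = 277318 - (-83033*1/129403 + 185579*(-1/236066)) = 277318 - (-83033/129403 - 185579/236066) = 277318 - 1*(-43615747515/30547648598) = 277318 + 43615747515/30547648598 = 8471456429647679/30547648598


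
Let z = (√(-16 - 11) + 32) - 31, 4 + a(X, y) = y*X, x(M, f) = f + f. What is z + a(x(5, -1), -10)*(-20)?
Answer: -319 + 3*I*√3 ≈ -319.0 + 5.1962*I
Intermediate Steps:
x(M, f) = 2*f
a(X, y) = -4 + X*y (a(X, y) = -4 + y*X = -4 + X*y)
z = 1 + 3*I*√3 (z = (√(-27) + 32) - 31 = (3*I*√3 + 32) - 31 = (32 + 3*I*√3) - 31 = 1 + 3*I*√3 ≈ 1.0 + 5.1962*I)
z + a(x(5, -1), -10)*(-20) = (1 + 3*I*√3) + (-4 + (2*(-1))*(-10))*(-20) = (1 + 3*I*√3) + (-4 - 2*(-10))*(-20) = (1 + 3*I*√3) + (-4 + 20)*(-20) = (1 + 3*I*√3) + 16*(-20) = (1 + 3*I*√3) - 320 = -319 + 3*I*√3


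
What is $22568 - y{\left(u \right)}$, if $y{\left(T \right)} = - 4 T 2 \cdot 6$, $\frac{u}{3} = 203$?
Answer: $51800$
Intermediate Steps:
$u = 609$ ($u = 3 \cdot 203 = 609$)
$y{\left(T \right)} = - 48 T$ ($y{\left(T \right)} = - 8 T 6 = - 48 T$)
$22568 - y{\left(u \right)} = 22568 - \left(-48\right) 609 = 22568 - -29232 = 22568 + 29232 = 51800$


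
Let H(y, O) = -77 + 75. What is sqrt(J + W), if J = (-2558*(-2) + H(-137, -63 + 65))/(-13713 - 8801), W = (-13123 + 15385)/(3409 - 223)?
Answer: sqrt(1916855445886)/1992489 ≈ 0.69486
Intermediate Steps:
H(y, O) = -2
W = 377/531 (W = 2262/3186 = 2262*(1/3186) = 377/531 ≈ 0.70998)
J = -2557/11257 (J = (-2558*(-2) - 2)/(-13713 - 8801) = (5116 - 2)/(-22514) = 5114*(-1/22514) = -2557/11257 ≈ -0.22715)
sqrt(J + W) = sqrt(-2557/11257 + 377/531) = sqrt(2886122/5977467) = sqrt(1916855445886)/1992489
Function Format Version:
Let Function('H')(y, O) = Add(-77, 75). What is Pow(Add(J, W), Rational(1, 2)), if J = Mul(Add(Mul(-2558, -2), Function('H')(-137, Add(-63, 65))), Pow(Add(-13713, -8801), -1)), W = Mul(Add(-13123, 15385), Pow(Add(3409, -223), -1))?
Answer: Mul(Rational(1, 1992489), Pow(1916855445886, Rational(1, 2))) ≈ 0.69486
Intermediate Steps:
Function('H')(y, O) = -2
W = Rational(377, 531) (W = Mul(2262, Pow(3186, -1)) = Mul(2262, Rational(1, 3186)) = Rational(377, 531) ≈ 0.70998)
J = Rational(-2557, 11257) (J = Mul(Add(Mul(-2558, -2), -2), Pow(Add(-13713, -8801), -1)) = Mul(Add(5116, -2), Pow(-22514, -1)) = Mul(5114, Rational(-1, 22514)) = Rational(-2557, 11257) ≈ -0.22715)
Pow(Add(J, W), Rational(1, 2)) = Pow(Add(Rational(-2557, 11257), Rational(377, 531)), Rational(1, 2)) = Pow(Rational(2886122, 5977467), Rational(1, 2)) = Mul(Rational(1, 1992489), Pow(1916855445886, Rational(1, 2)))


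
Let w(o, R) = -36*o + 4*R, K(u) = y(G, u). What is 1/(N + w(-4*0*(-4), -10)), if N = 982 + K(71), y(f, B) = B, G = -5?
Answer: 1/1013 ≈ 0.00098717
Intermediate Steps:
K(u) = u
N = 1053 (N = 982 + 71 = 1053)
1/(N + w(-4*0*(-4), -10)) = 1/(1053 + (-36*(-4*0)*(-4) + 4*(-10))) = 1/(1053 + (-0*(-4) - 40)) = 1/(1053 + (-36*0 - 40)) = 1/(1053 + (0 - 40)) = 1/(1053 - 40) = 1/1013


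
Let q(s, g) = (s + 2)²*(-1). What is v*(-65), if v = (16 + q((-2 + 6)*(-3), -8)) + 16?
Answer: 4420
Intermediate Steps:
q(s, g) = -(2 + s)² (q(s, g) = (2 + s)²*(-1) = -(2 + s)²)
v = -68 (v = (16 - (2 + (-2 + 6)*(-3))²) + 16 = (16 - (2 + 4*(-3))²) + 16 = (16 - (2 - 12)²) + 16 = (16 - 1*(-10)²) + 16 = (16 - 1*100) + 16 = (16 - 100) + 16 = -84 + 16 = -68)
v*(-65) = -68*(-65) = 4420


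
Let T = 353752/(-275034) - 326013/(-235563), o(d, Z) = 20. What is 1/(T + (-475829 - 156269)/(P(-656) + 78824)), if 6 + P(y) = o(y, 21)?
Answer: -425645272340583/3371076505763384 ≈ -0.12626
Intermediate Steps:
P(y) = 14 (P(y) = -6 + 20 = 14)
T = 1055629511/10797972357 (T = 353752*(-1/275034) - 326013*(-1/235563) = -176876/137517 + 108671/78521 = 1055629511/10797972357 ≈ 0.097762)
1/(T + (-475829 - 156269)/(P(-656) + 78824)) = 1/(1055629511/10797972357 + (-475829 - 156269)/(14 + 78824)) = 1/(1055629511/10797972357 - 632098/78838) = 1/(1055629511/10797972357 - 632098*1/78838) = 1/(1055629511/10797972357 - 316049/39419) = 1/(-3371076505763384/425645272340583) = -425645272340583/3371076505763384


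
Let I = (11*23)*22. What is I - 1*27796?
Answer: -22230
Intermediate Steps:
I = 5566 (I = 253*22 = 5566)
I - 1*27796 = 5566 - 1*27796 = 5566 - 27796 = -22230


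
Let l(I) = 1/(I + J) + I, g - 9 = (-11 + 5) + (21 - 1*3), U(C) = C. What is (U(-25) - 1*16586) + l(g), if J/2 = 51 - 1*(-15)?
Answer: -2538269/153 ≈ -16590.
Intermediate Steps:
J = 132 (J = 2*(51 - 1*(-15)) = 2*(51 + 15) = 2*66 = 132)
g = 21 (g = 9 + ((-11 + 5) + (21 - 1*3)) = 9 + (-6 + (21 - 3)) = 9 + (-6 + 18) = 9 + 12 = 21)
l(I) = I + 1/(132 + I) (l(I) = 1/(I + 132) + I = 1/(132 + I) + I = I + 1/(132 + I))
(U(-25) - 1*16586) + l(g) = (-25 - 1*16586) + (1 + 21**2 + 132*21)/(132 + 21) = (-25 - 16586) + (1 + 441 + 2772)/153 = -16611 + (1/153)*3214 = -16611 + 3214/153 = -2538269/153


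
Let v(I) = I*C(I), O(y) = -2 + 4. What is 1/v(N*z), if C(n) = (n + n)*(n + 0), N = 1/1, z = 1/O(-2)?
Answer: 4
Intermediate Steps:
O(y) = 2
z = 1/2 ≈ 0.50000
N = 1
C(n) = 2*n**2 (C(n) = (2*n)*n = 2*n**2)
v(I) = 2*I**3 (v(I) = I*(2*I**2) = 2*I**3)
1/v(N*z) = 1/(2*(1*(1/2))**3) = 1/(2*(1/2)**3) = 1/(2*(1/8)) = 1/(1/4) = 4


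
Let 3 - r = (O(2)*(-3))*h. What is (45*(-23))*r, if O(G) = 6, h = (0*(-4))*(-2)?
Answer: -3105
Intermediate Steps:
h = 0 (h = 0*(-2) = 0)
r = 3 (r = 3 - 6*(-3)*0 = 3 - (-18)*0 = 3 - 1*0 = 3 + 0 = 3)
(45*(-23))*r = (45*(-23))*3 = -1035*3 = -3105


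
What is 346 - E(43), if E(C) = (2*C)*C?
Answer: -3352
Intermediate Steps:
E(C) = 2*C²
346 - E(43) = 346 - 2*43² = 346 - 2*1849 = 346 - 1*3698 = 346 - 3698 = -3352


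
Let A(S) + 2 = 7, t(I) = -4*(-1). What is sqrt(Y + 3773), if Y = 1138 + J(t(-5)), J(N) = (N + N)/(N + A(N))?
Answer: sqrt(44207)/3 ≈ 70.085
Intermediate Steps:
t(I) = 4
A(S) = 5 (A(S) = -2 + 7 = 5)
J(N) = 2*N/(5 + N) (J(N) = (N + N)/(N + 5) = (2*N)/(5 + N) = 2*N/(5 + N))
Y = 10250/9 (Y = 1138 + 2*4/(5 + 4) = 1138 + 2*4/9 = 1138 + 2*4*(1/9) = 1138 + 8/9 = 10250/9 ≈ 1138.9)
sqrt(Y + 3773) = sqrt(10250/9 + 3773) = sqrt(44207/9) = sqrt(44207)/3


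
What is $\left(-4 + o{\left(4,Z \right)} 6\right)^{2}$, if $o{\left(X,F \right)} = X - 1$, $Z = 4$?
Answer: $196$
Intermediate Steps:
$o{\left(X,F \right)} = -1 + X$ ($o{\left(X,F \right)} = X - 1 = -1 + X$)
$\left(-4 + o{\left(4,Z \right)} 6\right)^{2} = \left(-4 + \left(-1 + 4\right) 6\right)^{2} = \left(-4 + 3 \cdot 6\right)^{2} = \left(-4 + 18\right)^{2} = 14^{2} = 196$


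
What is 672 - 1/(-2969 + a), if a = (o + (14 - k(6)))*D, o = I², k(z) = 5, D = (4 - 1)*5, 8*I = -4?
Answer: 7607716/11321 ≈ 672.00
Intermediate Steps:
I = -½ (I = (⅛)*(-4) = -½ ≈ -0.50000)
D = 15 (D = 3*5 = 15)
o = ¼ (o = (-½)² = ¼ ≈ 0.25000)
a = 555/4 (a = (¼ + (14 - 1*5))*15 = (¼ + (14 - 5))*15 = (¼ + 9)*15 = (37/4)*15 = 555/4 ≈ 138.75)
672 - 1/(-2969 + a) = 672 - 1/(-2969 + 555/4) = 672 - 1/(-11321/4) = 672 - 1*(-4/11321) = 672 + 4/11321 = 7607716/11321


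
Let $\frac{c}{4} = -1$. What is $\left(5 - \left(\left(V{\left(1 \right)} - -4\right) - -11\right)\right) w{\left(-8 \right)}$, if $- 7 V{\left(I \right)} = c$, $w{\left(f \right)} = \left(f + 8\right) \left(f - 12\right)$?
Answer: $0$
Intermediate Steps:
$w{\left(f \right)} = \left(-12 + f\right) \left(8 + f\right)$ ($w{\left(f \right)} = \left(8 + f\right) \left(-12 + f\right) = \left(-12 + f\right) \left(8 + f\right)$)
$c = -4$ ($c = 4 \left(-1\right) = -4$)
$V{\left(I \right)} = \frac{4}{7}$ ($V{\left(I \right)} = \left(- \frac{1}{7}\right) \left(-4\right) = \frac{4}{7}$)
$\left(5 - \left(\left(V{\left(1 \right)} - -4\right) - -11\right)\right) w{\left(-8 \right)} = \left(5 - \left(\left(\frac{4}{7} - -4\right) - -11\right)\right) \left(-96 + \left(-8\right)^{2} - -32\right) = \left(5 - \left(\left(\frac{4}{7} + 4\right) + 11\right)\right) \left(-96 + 64 + 32\right) = \left(5 - \left(\frac{32}{7} + 11\right)\right) 0 = \left(5 - \frac{109}{7}\right) 0 = \left(- \frac{74}{7}\right) 0 = 0$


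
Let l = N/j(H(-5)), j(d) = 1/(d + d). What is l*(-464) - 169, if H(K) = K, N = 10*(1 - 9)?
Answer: -371369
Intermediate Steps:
N = -80 (N = 10*(-8) = -80)
j(d) = 1/(2*d)
l = 800 (l = -80/((1/2)/(-5)) = -80/((1/2)*(-1/5)) = -80/(-1/10) = -80*(-10) = 800)
l*(-464) - 169 = 800*(-464) - 169 = -371200 - 169 = -371369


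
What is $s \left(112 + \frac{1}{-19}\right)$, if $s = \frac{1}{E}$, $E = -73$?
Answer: $- \frac{2127}{1387} \approx -1.5335$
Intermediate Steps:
$s = - \frac{1}{73}$ ($s = \frac{1}{-73} = - \frac{1}{73} \approx -0.013699$)
$s \left(112 + \frac{1}{-19}\right) = - \frac{112 + \frac{1}{-19}}{73} = - \frac{112 - \frac{1}{19}}{73} = \left(- \frac{1}{73}\right) \frac{2127}{19} = - \frac{2127}{1387}$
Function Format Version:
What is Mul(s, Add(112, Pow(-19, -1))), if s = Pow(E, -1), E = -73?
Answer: Rational(-2127, 1387) ≈ -1.5335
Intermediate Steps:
s = Rational(-1, 73) (s = Pow(-73, -1) = Rational(-1, 73) ≈ -0.013699)
Mul(s, Add(112, Pow(-19, -1))) = Mul(Rational(-1, 73), Add(112, Pow(-19, -1))) = Mul(Rational(-1, 73), Add(112, Rational(-1, 19))) = Mul(Rational(-1, 73), Rational(2127, 19)) = Rational(-2127, 1387)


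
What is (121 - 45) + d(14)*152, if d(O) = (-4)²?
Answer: 2508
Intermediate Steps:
d(O) = 16
(121 - 45) + d(14)*152 = (121 - 45) + 16*152 = 76 + 2432 = 2508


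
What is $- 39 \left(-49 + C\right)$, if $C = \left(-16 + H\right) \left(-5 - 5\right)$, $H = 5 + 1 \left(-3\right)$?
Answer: $-3549$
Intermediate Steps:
$H = 2$ ($H = 5 - 3 = 2$)
$C = 140$ ($C = \left(-16 + 2\right) \left(-5 - 5\right) = \left(-14\right) \left(-10\right) = 140$)
$- 39 \left(-49 + C\right) = - 39 \left(-49 + 140\right) = \left(-39\right) 91 = -3549$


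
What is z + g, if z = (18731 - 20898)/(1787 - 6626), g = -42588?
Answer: -206081165/4839 ≈ -42588.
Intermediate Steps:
z = 2167/4839 (z = -2167/(-4839) = -2167*(-1/4839) = 2167/4839 ≈ 0.44782)
z + g = 2167/4839 - 42588 = -206081165/4839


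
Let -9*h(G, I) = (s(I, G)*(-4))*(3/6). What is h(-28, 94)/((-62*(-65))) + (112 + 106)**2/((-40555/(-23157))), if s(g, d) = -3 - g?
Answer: 3991560836269/147092985 ≈ 27136.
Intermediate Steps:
h(G, I) = -2/3 - 2*I/9 (h(G, I) = -(-3 - I)*(-4)*3/6/9 = -(12 + 4*I)*3*(1/6)/9 = -(12 + 4*I)/(9*2) = -(6 + 2*I)/9 = -2/3 - 2*I/9)
h(-28, 94)/((-62*(-65))) + (112 + 106)**2/((-40555/(-23157))) = (-2/3 - 2/9*94)/((-62*(-65))) + (112 + 106)**2/((-40555/(-23157))) = (-2/3 - 188/9)/4030 + 218**2/((-40555*(-1/23157))) = -194/9*1/4030 + 47524/(40555/23157) = -97/18135 + 47524*(23157/40555) = -97/18135 + 1100513268/40555 = 3991560836269/147092985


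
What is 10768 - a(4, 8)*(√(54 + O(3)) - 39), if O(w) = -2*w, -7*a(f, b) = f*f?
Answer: 74752/7 + 64*√3/7 ≈ 10695.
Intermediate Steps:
a(f, b) = -f²/7 (a(f, b) = -f*f/7 = -f²/7)
10768 - a(4, 8)*(√(54 + O(3)) - 39) = 10768 - (-⅐*4²)*(√(54 - 2*3) - 39) = 10768 - (-⅐*16)*(√(54 - 6) - 39) = 10768 - (-16)*(√48 - 39)/7 = 10768 - (-16)*(4*√3 - 39)/7 = 10768 - (-16)*(-39 + 4*√3)/7 = 10768 - (624/7 - 64*√3/7) = 10768 + (-624/7 + 64*√3/7) = 74752/7 + 64*√3/7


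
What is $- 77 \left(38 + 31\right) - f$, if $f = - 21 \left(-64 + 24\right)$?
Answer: $-6153$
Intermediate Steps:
$f = 840$ ($f = \left(-21\right) \left(-40\right) = 840$)
$- 77 \left(38 + 31\right) - f = - 77 \left(38 + 31\right) - 840 = \left(-77\right) 69 - 840 = -5313 - 840 = -6153$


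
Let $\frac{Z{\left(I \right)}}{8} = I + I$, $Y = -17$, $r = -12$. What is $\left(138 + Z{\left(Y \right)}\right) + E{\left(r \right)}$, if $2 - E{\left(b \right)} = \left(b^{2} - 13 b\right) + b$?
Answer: $-420$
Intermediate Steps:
$E{\left(b \right)} = 2 - b^{2} + 12 b$ ($E{\left(b \right)} = 2 - \left(\left(b^{2} - 13 b\right) + b\right) = 2 - \left(b^{2} - 12 b\right) = 2 - b^{2} + 12 b$)
$Z{\left(I \right)} = 16 I$ ($Z{\left(I \right)} = 8 \left(I + I\right) = 8 \cdot 2 I = 16 I$)
$\left(138 + Z{\left(Y \right)}\right) + E{\left(r \right)} = \left(138 + 16 \left(-17\right)\right) + \left(2 - \left(-12\right)^{2} + 12 \left(-12\right)\right) = \left(138 - 272\right) - 286 = -134 - 286 = -420$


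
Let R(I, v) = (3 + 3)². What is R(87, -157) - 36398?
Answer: -36362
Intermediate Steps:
R(I, v) = 36 (R(I, v) = 6² = 36)
R(87, -157) - 36398 = 36 - 36398 = -36362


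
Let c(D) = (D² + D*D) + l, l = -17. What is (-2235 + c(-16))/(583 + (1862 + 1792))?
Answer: -1740/4237 ≈ -0.41067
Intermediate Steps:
c(D) = -17 + 2*D² (c(D) = (D² + D*D) - 17 = (D² + D²) - 17 = 2*D² - 17 = -17 + 2*D²)
(-2235 + c(-16))/(583 + (1862 + 1792)) = (-2235 + (-17 + 2*(-16)²))/(583 + (1862 + 1792)) = (-2235 + (-17 + 2*256))/(583 + 3654) = (-2235 + (-17 + 512))/4237 = (-2235 + 495)*(1/4237) = -1740*1/4237 = -1740/4237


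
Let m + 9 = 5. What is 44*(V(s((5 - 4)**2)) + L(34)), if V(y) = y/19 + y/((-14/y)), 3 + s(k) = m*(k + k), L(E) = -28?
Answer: -217822/133 ≈ -1637.8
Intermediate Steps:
m = -4 (m = -9 + 5 = -4)
s(k) = -3 - 8*k (s(k) = -3 - 4*(k + k) = -3 - 8*k)
V(y) = -y**2/14 + y/19 (V(y) = y*(1/19) + y*(-y/14) = y/19 - y**2/14 = -y**2/14 + y/19)
44*(V(s((5 - 4)**2)) + L(34)) = 44*((-3 - 8*(5 - 4)**2)*(14 - 19*(-3 - 8*(5 - 4)**2))/266 - 28) = 44*((-3 - 8*1**2)*(14 - 19*(-3 - 8*1**2))/266 - 28) = 44*((-3 - 8*1)*(14 - 19*(-3 - 8*1))/266 - 28) = 44*((-3 - 8)*(14 - 19*(-3 - 8))/266 - 28) = 44*((1/266)*(-11)*(14 - 19*(-11)) - 28) = 44*((1/266)*(-11)*(14 + 209) - 28) = 44*((1/266)*(-11)*223 - 28) = 44*(-2453/266 - 28) = 44*(-9901/266) = -217822/133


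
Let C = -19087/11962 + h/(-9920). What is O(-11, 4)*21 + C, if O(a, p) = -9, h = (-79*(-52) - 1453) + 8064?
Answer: -11372439139/59331520 ≈ -191.68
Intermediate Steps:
h = 10719 (h = (4108 - 1453) + 8064 = 2655 + 8064 = 10719)
C = -158781859/59331520 (C = -19087/11962 + 10719/(-9920) = -19087*1/11962 + 10719*(-1/9920) = -19087/11962 - 10719/9920 = -158781859/59331520 ≈ -2.6762)
O(-11, 4)*21 + C = -9*21 - 158781859/59331520 = -189 - 158781859/59331520 = -11372439139/59331520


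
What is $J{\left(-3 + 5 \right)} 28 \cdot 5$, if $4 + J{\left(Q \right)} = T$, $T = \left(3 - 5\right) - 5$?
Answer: $-1540$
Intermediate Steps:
$T = -7$ ($T = -2 - 5 = -7$)
$J{\left(Q \right)} = -11$ ($J{\left(Q \right)} = -4 - 7 = -11$)
$J{\left(-3 + 5 \right)} 28 \cdot 5 = \left(-11\right) 28 \cdot 5 = \left(-308\right) 5 = -1540$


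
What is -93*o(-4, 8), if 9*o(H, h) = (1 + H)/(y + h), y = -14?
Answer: -31/6 ≈ -5.1667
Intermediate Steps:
o(H, h) = (1 + H)/(9*(-14 + h)) (o(H, h) = ((1 + H)/(-14 + h))/9 = (1 + H)/(9*(-14 + h)))
-93*o(-4, 8) = -31*(1 - 4)/(3*(-14 + 8)) = -31*(-3)/(3*(-6)) = -31*(-1)*(-3)/(3*6) = -93*1/18 = -31/6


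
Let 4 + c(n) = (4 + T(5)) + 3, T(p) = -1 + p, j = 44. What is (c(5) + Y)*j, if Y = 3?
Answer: 440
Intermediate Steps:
c(n) = 7 (c(n) = -4 + ((4 + (-1 + 5)) + 3) = -4 + ((4 + 4) + 3) = -4 + (8 + 3) = -4 + 11 = 7)
(c(5) + Y)*j = (7 + 3)*44 = 10*44 = 440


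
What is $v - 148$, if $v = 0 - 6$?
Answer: $-154$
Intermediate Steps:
$v = -6$ ($v = 0 - 6 = -6$)
$v - 148 = -6 - 148 = -154$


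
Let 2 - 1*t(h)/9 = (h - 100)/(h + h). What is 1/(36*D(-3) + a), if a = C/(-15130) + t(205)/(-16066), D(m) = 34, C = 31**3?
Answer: 9966221780/12179022212119 ≈ 0.00081831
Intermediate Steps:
C = 29791
t(h) = 18 - 9*(-100 + h)/(2*h) (t(h) = 18 - 9*(h - 100)/(h + h) = 18 - 9*(-100 + h)/(2*h))
a = -19633246601/9966221780 (a = 29791/(-15130) + (27/2 + 450/205)/(-16066) = 29791*(-1/15130) + (27/2 + 450*(1/205))*(-1/16066) = -29791/15130 + (27/2 + 90/41)*(-1/16066) = -29791/15130 + (1287/82)*(-1/16066) = -29791/15130 - 1287/1317412 = -19633246601/9966221780 ≈ -1.9700)
1/(36*D(-3) + a) = 1/(36*34 - 19633246601/9966221780) = 1/(1224 - 19633246601/9966221780) = 1/(12179022212119/9966221780) = 9966221780/12179022212119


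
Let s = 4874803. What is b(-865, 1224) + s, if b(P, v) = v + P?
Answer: 4875162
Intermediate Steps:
b(P, v) = P + v
b(-865, 1224) + s = (-865 + 1224) + 4874803 = 359 + 4874803 = 4875162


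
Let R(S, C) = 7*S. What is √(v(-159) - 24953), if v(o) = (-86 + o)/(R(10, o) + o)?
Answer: 2*I*√49407727/89 ≈ 157.96*I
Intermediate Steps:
v(o) = (-86 + o)/(70 + o) (v(o) = (-86 + o)/(7*10 + o) = (-86 + o)/(70 + o))
√(v(-159) - 24953) = √((-86 - 159)/(70 - 159) - 24953) = √(-245/(-89) - 24953) = √(-1/89*(-245) - 24953) = √(245/89 - 24953) = √(-2220572/89) = 2*I*√49407727/89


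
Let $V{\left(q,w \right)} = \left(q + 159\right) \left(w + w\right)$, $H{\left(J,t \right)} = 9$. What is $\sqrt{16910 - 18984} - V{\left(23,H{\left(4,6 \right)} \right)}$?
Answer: $-3276 + i \sqrt{2074} \approx -3276.0 + 45.541 i$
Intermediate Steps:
$V{\left(q,w \right)} = 2 w \left(159 + q\right)$ ($V{\left(q,w \right)} = \left(159 + q\right) 2 w = 2 w \left(159 + q\right)$)
$\sqrt{16910 - 18984} - V{\left(23,H{\left(4,6 \right)} \right)} = \sqrt{16910 - 18984} - 2 \cdot 9 \left(159 + 23\right) = \sqrt{-2074} - 2 \cdot 9 \cdot 182 = i \sqrt{2074} - 3276 = -3276 + i \sqrt{2074}$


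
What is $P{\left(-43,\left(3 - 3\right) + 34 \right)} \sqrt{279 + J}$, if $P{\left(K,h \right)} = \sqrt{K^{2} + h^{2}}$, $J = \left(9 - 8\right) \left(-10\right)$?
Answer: $\sqrt{808345} \approx 899.08$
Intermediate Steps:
$J = -10$ ($J = 1 \left(-10\right) = -10$)
$P{\left(-43,\left(3 - 3\right) + 34 \right)} \sqrt{279 + J} = \sqrt{\left(-43\right)^{2} + \left(\left(3 - 3\right) + 34\right)^{2}} \sqrt{279 - 10} = \sqrt{1849 + \left(0 + 34\right)^{2}} \sqrt{269} = \sqrt{1849 + 34^{2}} \sqrt{269} = \sqrt{1849 + 1156} \sqrt{269} = \sqrt{3005} \sqrt{269} = \sqrt{808345}$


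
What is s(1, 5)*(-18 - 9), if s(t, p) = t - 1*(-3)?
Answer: -108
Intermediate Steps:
s(t, p) = 3 + t (s(t, p) = t + 3 = 3 + t)
s(1, 5)*(-18 - 9) = (3 + 1)*(-18 - 9) = 4*(-27) = -108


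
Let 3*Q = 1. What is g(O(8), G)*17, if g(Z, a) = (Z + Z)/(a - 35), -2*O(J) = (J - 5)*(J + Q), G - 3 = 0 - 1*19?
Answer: 25/3 ≈ 8.3333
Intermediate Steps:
Q = ⅓ (Q = (⅓)*1 = ⅓ ≈ 0.33333)
G = -16 (G = 3 + (0 - 1*19) = 3 + (0 - 19) = 3 - 19 = -16)
O(J) = -(-5 + J)*(⅓ + J)/2 (O(J) = -(J - 5)*(J + ⅓)/2 = -(-5 + J)*(⅓ + J)/2)
g(Z, a) = 2*Z/(-35 + a) (g(Z, a) = (2*Z)/(-35 + a) = 2*Z/(-35 + a))
g(O(8), G)*17 = (2*(⅚ - ½*8² + (7/3)*8)/(-35 - 16))*17 = (2*(⅚ - ½*64 + 56/3)/(-51))*17 = (2*(⅚ - 32 + 56/3)*(-1/51))*17 = (2*(-25/2)*(-1/51))*17 = (25/51)*17 = 25/3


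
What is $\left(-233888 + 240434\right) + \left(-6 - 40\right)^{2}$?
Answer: $8662$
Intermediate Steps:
$\left(-233888 + 240434\right) + \left(-6 - 40\right)^{2} = 6546 + \left(-46\right)^{2} = 6546 + 2116 = 8662$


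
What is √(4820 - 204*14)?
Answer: 2*√491 ≈ 44.317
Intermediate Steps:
√(4820 - 204*14) = √(4820 - 2856) = √1964 = 2*√491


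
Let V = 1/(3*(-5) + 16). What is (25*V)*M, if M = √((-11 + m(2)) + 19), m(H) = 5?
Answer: 25*√13 ≈ 90.139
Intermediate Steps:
M = √13 (M = √((-11 + 5) + 19) = √(-6 + 19) = √13 ≈ 3.6056)
V = 1 (V = 1/(-15 + 16) = 1/1 = 1)
(25*V)*M = (25*1)*√13 = 25*√13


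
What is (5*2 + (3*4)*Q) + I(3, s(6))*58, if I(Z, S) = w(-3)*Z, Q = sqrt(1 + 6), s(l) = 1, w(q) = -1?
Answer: -164 + 12*sqrt(7) ≈ -132.25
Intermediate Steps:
Q = sqrt(7) ≈ 2.6458
I(Z, S) = -Z
(5*2 + (3*4)*Q) + I(3, s(6))*58 = (5*2 + (3*4)*sqrt(7)) - 1*3*58 = (10 + 12*sqrt(7)) - 3*58 = (10 + 12*sqrt(7)) - 174 = -164 + 12*sqrt(7)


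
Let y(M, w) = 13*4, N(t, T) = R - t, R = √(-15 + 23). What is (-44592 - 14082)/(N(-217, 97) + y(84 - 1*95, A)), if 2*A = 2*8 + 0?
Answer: -15783306/72353 + 117348*√2/72353 ≈ -215.85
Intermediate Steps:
R = 2*√2 (R = √8 = 2*√2 ≈ 2.8284)
A = 8 (A = (2*8 + 0)/2 = (16 + 0)/2 = (½)*16 = 8)
N(t, T) = -t + 2*√2 (N(t, T) = 2*√2 - t = -t + 2*√2)
y(M, w) = 52
(-44592 - 14082)/(N(-217, 97) + y(84 - 1*95, A)) = (-44592 - 14082)/((-1*(-217) + 2*√2) + 52) = -58674/((217 + 2*√2) + 52) = -58674/(269 + 2*√2)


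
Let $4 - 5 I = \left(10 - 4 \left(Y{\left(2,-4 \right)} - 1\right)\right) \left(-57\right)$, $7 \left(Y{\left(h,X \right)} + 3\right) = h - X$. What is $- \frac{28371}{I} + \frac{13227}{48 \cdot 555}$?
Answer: $- \frac{4388937947}{40110960} \approx -109.42$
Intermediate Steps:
$Y{\left(h,X \right)} = -3 - \frac{X}{7} + \frac{h}{7}$ ($Y{\left(h,X \right)} = -3 + \frac{h - X}{7} = -3 - \left(- \frac{h}{7} + \frac{X}{7}\right) = -3 - \frac{X}{7} + \frac{h}{7}$)
$I = \frac{9034}{35}$ ($I = \frac{4}{5} - \frac{\left(10 - 4 \left(\left(-3 - - \frac{4}{7} + \frac{1}{7} \cdot 2\right) - 1\right)\right) \left(-57\right)}{5} = \frac{4}{5} - \frac{\left(10 - 4 \left(\left(-3 + \frac{4}{7} + \frac{2}{7}\right) - 1\right)\right) \left(-57\right)}{5} = \frac{4}{5} - \frac{\left(10 - 4 \left(- \frac{15}{7} - 1\right)\right) \left(-57\right)}{5} = \frac{4}{5} - \frac{\left(10 - - \frac{88}{7}\right) \left(-57\right)}{5} = \frac{4}{5} - \frac{\left(10 + \frac{88}{7}\right) \left(-57\right)}{5} = \frac{4}{5} - \frac{\frac{158}{7} \left(-57\right)}{5} = \frac{4}{5} - - \frac{9006}{35} = \frac{4}{5} + \frac{9006}{35} = \frac{9034}{35} \approx 258.11$)
$- \frac{28371}{I} + \frac{13227}{48 \cdot 555} = - \frac{28371}{\frac{9034}{35}} + \frac{13227}{48 \cdot 555} = \left(-28371\right) \frac{35}{9034} + \frac{13227}{26640} = - \frac{992985}{9034} + 13227 \cdot \frac{1}{26640} = - \frac{992985}{9034} + \frac{4409}{8880} = - \frac{4388937947}{40110960}$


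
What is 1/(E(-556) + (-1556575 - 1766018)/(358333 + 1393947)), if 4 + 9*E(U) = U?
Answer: -15770520/1011180137 ≈ -0.015596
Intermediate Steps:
E(U) = -4/9 + U/9
1/(E(-556) + (-1556575 - 1766018)/(358333 + 1393947)) = 1/((-4/9 + (1/9)*(-556)) + (-1556575 - 1766018)/(358333 + 1393947)) = 1/((-4/9 - 556/9) - 3322593/1752280) = 1/(-560/9 - 3322593*1/1752280) = 1/(-560/9 - 3322593/1752280) = 1/(-1011180137/15770520) = -15770520/1011180137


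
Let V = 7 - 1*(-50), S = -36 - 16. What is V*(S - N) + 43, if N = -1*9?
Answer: -2408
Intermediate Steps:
N = -9
S = -52
V = 57 (V = 7 + 50 = 57)
V*(S - N) + 43 = 57*(-52 - 1*(-9)) + 43 = 57*(-52 + 9) + 43 = 57*(-43) + 43 = -2451 + 43 = -2408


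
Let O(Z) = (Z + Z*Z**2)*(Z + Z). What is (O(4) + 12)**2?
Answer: 309136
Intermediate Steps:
O(Z) = 2*Z*(Z + Z**3) (O(Z) = (Z + Z**3)*(2*Z) = 2*Z*(Z + Z**3))
(O(4) + 12)**2 = (2*4**2*(1 + 4**2) + 12)**2 = (2*16*(1 + 16) + 12)**2 = (2*16*17 + 12)**2 = (544 + 12)**2 = 556**2 = 309136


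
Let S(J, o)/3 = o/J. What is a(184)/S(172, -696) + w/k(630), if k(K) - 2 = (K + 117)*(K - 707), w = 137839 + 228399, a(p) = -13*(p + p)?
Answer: 5820380434/15011937 ≈ 387.72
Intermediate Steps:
S(J, o) = 3*o/J (S(J, o) = 3*(o/J) = 3*o/J)
a(p) = -26*p
w = 366238
k(K) = 2 + (-707 + K)*(117 + K) (k(K) = 2 + (K + 117)*(K - 707) = 2 + (117 + K)*(-707 + K) = 2 + (-707 + K)*(117 + K))
a(184)/S(172, -696) + w/k(630) = (-26*184)/((3*(-696)/172)) + 366238/(-82717 + 630² - 590*630) = -4784/(3*(-696)*(1/172)) + 366238/(-82717 + 396900 - 371700) = -4784/(-522/43) + 366238/(-57517) = -4784*(-43/522) + 366238*(-1/57517) = 102856/261 - 366238/57517 = 5820380434/15011937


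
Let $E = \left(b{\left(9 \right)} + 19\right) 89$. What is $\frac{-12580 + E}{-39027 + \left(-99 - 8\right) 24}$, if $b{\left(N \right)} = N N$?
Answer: $\frac{736}{8319} \approx 0.088472$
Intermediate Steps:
$b{\left(N \right)} = N^{2}$
$E = 8900$ ($E = \left(9^{2} + 19\right) 89 = \left(81 + 19\right) 89 = 100 \cdot 89 = 8900$)
$\frac{-12580 + E}{-39027 + \left(-99 - 8\right) 24} = \frac{-12580 + 8900}{-39027 + \left(-99 - 8\right) 24} = - \frac{3680}{-39027 - 2568} = - \frac{3680}{-41595} = \left(-3680\right) \left(- \frac{1}{41595}\right) = \frac{736}{8319}$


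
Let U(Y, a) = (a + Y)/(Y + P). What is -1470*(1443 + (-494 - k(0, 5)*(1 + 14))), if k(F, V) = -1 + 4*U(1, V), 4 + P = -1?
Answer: -1549380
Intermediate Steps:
P = -5 (P = -4 - 1 = -5)
U(Y, a) = (Y + a)/(-5 + Y) (U(Y, a) = (a + Y)/(Y - 5) = (Y + a)/(-5 + Y))
k(F, V) = -2 - V (k(F, V) = -1 + 4*((1 + V)/(-5 + 1)) = -1 + 4*((1 + V)/(-4)) = -1 + 4*(-(1 + V)/4) = -1 + 4*(-¼ - V/4) = -1 + (-1 - V) = -2 - V)
-1470*(1443 + (-494 - k(0, 5)*(1 + 14))) = -1470*(1443 + (-494 - (-2 - 1*5)*(1 + 14))) = -1470*(1443 + (-494 - (-2 - 5)*15)) = -1470*(1443 + (-494 - (-7)*15)) = -1470*(1443 + (-494 - 1*(-105))) = -1470*(1443 + (-494 + 105)) = -1470*(1443 - 389) = -1470*1054 = -1549380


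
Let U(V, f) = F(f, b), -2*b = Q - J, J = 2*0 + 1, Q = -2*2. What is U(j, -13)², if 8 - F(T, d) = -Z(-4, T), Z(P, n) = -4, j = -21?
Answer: 16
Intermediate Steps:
Q = -4
J = 1 (J = 0 + 1 = 1)
b = 5/2 (b = -(-4 - 1*1)/2 = -(-4 - 1)/2 = -½*(-5) = 5/2 ≈ 2.5000)
F(T, d) = 4 (F(T, d) = 8 - (-1)*(-4) = 8 - 1*4 = 8 - 4 = 4)
U(V, f) = 4
U(j, -13)² = 4² = 16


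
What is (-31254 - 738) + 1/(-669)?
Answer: -21402649/669 ≈ -31992.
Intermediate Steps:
(-31254 - 738) + 1/(-669) = -31992 - 1/669 = -21402649/669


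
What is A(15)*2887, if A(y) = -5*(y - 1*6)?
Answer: -129915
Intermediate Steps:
A(y) = 30 - 5*y (A(y) = -5*(y - 6) = -5*(-6 + y) = 30 - 5*y)
A(15)*2887 = (30 - 5*15)*2887 = (30 - 75)*2887 = -45*2887 = -129915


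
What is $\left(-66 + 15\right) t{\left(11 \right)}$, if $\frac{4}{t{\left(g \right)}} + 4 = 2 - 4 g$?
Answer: $\frac{102}{23} \approx 4.4348$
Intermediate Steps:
$t{\left(g \right)} = \frac{4}{-2 - 4 g}$ ($t{\left(g \right)} = \frac{4}{-4 - \left(-2 + 4 g\right)} = \frac{4}{-2 - 4 g}$)
$\left(-66 + 15\right) t{\left(11 \right)} = \left(-66 + 15\right) \left(- \frac{2}{1 + 2 \cdot 11}\right) = - 51 \left(- \frac{2}{1 + 22}\right) = - 51 \left(- \frac{2}{23}\right) = - 51 \left(\left(-2\right) \frac{1}{23}\right) = \left(-51\right) \left(- \frac{2}{23}\right) = \frac{102}{23}$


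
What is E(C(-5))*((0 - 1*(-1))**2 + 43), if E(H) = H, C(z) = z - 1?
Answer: -264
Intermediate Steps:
C(z) = -1 + z
E(C(-5))*((0 - 1*(-1))**2 + 43) = (-1 - 5)*((0 - 1*(-1))**2 + 43) = -6*((0 + 1)**2 + 43) = -6*(1**2 + 43) = -6*(1 + 43) = -6*44 = -264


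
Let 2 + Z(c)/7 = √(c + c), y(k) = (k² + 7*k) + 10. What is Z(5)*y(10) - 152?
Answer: -2672 + 1260*√10 ≈ 1312.5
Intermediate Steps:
y(k) = 10 + k² + 7*k
Z(c) = -14 + 7*√2*√c (Z(c) = -14 + 7*√(c + c) = -14 + 7*√(2*c) = -14 + 7*(√2*√c) = -14 + 7*√2*√c)
Z(5)*y(10) - 152 = (-14 + 7*√2*√5)*(10 + 10² + 7*10) - 152 = (-14 + 7*√10)*(10 + 100 + 70) - 152 = (-14 + 7*√10)*180 - 152 = (-2520 + 1260*√10) - 152 = -2672 + 1260*√10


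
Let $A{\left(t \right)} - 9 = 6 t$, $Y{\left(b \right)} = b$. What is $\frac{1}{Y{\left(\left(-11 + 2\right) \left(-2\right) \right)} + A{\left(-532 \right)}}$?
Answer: $- \frac{1}{3165} \approx -0.00031596$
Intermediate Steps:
$A{\left(t \right)} = 9 + 6 t$
$\frac{1}{Y{\left(\left(-11 + 2\right) \left(-2\right) \right)} + A{\left(-532 \right)}} = \frac{1}{\left(-11 + 2\right) \left(-2\right) + \left(9 + 6 \left(-532\right)\right)} = \frac{1}{\left(-9\right) \left(-2\right) + \left(9 - 3192\right)} = \frac{1}{18 - 3183} = \frac{1}{-3165} = - \frac{1}{3165}$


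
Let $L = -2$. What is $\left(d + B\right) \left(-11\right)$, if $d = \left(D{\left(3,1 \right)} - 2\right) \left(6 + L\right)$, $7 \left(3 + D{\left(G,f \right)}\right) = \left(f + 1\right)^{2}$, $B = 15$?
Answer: $\frac{209}{7} \approx 29.857$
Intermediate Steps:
$D{\left(G,f \right)} = -3 + \frac{\left(1 + f\right)^{2}}{7}$ ($D{\left(G,f \right)} = -3 + \frac{\left(f + 1\right)^{2}}{7} = -3 + \frac{\left(1 + f\right)^{2}}{7}$)
$d = - \frac{124}{7}$ ($d = \left(\left(-3 + \frac{\left(1 + 1\right)^{2}}{7}\right) - 2\right) \left(6 - 2\right) = \left(\left(-3 + \frac{2^{2}}{7}\right) - 2\right) 4 = \left(\left(-3 + \frac{1}{7} \cdot 4\right) - 2\right) 4 = \left(\left(-3 + \frac{4}{7}\right) - 2\right) 4 = \left(- \frac{17}{7} - 2\right) 4 = \left(- \frac{31}{7}\right) 4 = - \frac{124}{7} \approx -17.714$)
$\left(d + B\right) \left(-11\right) = \left(- \frac{124}{7} + 15\right) \left(-11\right) = \left(- \frac{19}{7}\right) \left(-11\right) = \frac{209}{7}$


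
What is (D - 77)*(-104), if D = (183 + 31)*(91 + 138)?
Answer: -5088616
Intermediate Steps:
D = 49006 (D = 214*229 = 49006)
(D - 77)*(-104) = (49006 - 77)*(-104) = 48929*(-104) = -5088616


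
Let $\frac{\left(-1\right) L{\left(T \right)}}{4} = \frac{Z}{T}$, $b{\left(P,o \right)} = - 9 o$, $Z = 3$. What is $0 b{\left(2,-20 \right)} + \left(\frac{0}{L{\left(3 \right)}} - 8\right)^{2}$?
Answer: $64$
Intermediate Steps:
$L{\left(T \right)} = - \frac{12}{T}$ ($L{\left(T \right)} = - 4 \frac{3}{T} = - \frac{12}{T}$)
$0 b{\left(2,-20 \right)} + \left(\frac{0}{L{\left(3 \right)}} - 8\right)^{2} = 0 \left(\left(-9\right) \left(-20\right)\right) + \left(\frac{0}{\left(-12\right) \frac{1}{3}} - 8\right)^{2} = 0 \cdot 180 + \left(\frac{0}{\left(-12\right) \frac{1}{3}} - 8\right)^{2} = 0 + \left(\frac{0}{-4} - 8\right)^{2} = 0 + \left(0 \left(- \frac{1}{4}\right) - 8\right)^{2} = 0 + \left(0 - 8\right)^{2} = 0 + \left(-8\right)^{2} = 0 + 64 = 64$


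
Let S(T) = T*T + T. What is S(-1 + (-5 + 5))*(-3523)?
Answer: 0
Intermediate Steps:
S(T) = T + T² (S(T) = T² + T = T + T²)
S(-1 + (-5 + 5))*(-3523) = ((-1 + (-5 + 5))*(1 + (-1 + (-5 + 5))))*(-3523) = ((-1 + 0)*(1 + (-1 + 0)))*(-3523) = -(1 - 1)*(-3523) = -1*0*(-3523) = 0*(-3523) = 0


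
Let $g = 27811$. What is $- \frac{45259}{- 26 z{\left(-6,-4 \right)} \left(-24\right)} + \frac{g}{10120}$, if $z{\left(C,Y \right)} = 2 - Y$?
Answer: $- \frac{44237087}{4736160} \approx -9.3403$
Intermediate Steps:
$- \frac{45259}{- 26 z{\left(-6,-4 \right)} \left(-24\right)} + \frac{g}{10120} = - \frac{45259}{- 26 \left(2 - -4\right) \left(-24\right)} + \frac{27811}{10120} = - \frac{45259}{- 26 \left(2 + 4\right) \left(-24\right)} + 27811 \cdot \frac{1}{10120} = - \frac{45259}{\left(-26\right) 6 \left(-24\right)} + \frac{27811}{10120} = - \frac{45259}{\left(-156\right) \left(-24\right)} + \frac{27811}{10120} = - \frac{45259}{3744} + \frac{27811}{10120} = - \frac{44237087}{4736160}$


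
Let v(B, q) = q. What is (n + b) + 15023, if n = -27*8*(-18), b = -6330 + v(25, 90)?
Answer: 12671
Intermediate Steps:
b = -6240 (b = -6330 + 90 = -6240)
n = 3888 (n = -216*(-18) = 3888)
(n + b) + 15023 = (3888 - 6240) + 15023 = -2352 + 15023 = 12671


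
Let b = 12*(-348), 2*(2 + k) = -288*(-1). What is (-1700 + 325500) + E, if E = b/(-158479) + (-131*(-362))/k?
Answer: 3647158506265/11252009 ≈ 3.2413e+5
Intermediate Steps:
k = 142 (k = -2 + (-288*(-1))/2 = -2 + (1/2)*288 = -2 + 144 = 142)
b = -4176
E = 3757992065/11252009 (E = -4176/(-158479) - 131*(-362)/142 = -4176*(-1/158479) + 47422*(1/142) = 4176/158479 + 23711/71 = 3757992065/11252009 ≈ 333.98)
(-1700 + 325500) + E = (-1700 + 325500) + 3757992065/11252009 = 323800 + 3757992065/11252009 = 3647158506265/11252009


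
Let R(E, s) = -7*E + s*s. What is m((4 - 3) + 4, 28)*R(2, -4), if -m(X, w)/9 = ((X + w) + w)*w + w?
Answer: -31248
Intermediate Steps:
R(E, s) = s² - 7*E (R(E, s) = -7*E + s² = s² - 7*E)
m(X, w) = -9*w - 9*w*(X + 2*w) (m(X, w) = -9*(((X + w) + w)*w + w) = -9*((X + 2*w)*w + w) = -9*(w*(X + 2*w) + w) = -9*(w + w*(X + 2*w)) = -9*w - 9*w*(X + 2*w))
m((4 - 3) + 4, 28)*R(2, -4) = (-9*28*(1 + ((4 - 3) + 4) + 2*28))*((-4)² - 7*2) = (-9*28*(1 + (1 + 4) + 56))*(16 - 14) = -9*28*(1 + 5 + 56)*2 = -9*28*62*2 = -15624*2 = -31248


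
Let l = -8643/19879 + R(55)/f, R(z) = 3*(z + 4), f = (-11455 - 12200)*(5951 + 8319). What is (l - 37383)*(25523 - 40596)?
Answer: 1260373041625504288853/2236764207050 ≈ 5.6348e+8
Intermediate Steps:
f = -337556850 (f = -23655*14270 = -337556850)
R(z) = 12 + 3*z (R(z) = 3*(4 + z) = 12 + 3*z)
l = -972502457711/2236764207050 (l = -8643/19879 + (12 + 3*55)/(-337556850) = -8643*1/19879 + (12 + 165)*(-1/337556850) = -8643/19879 + 177*(-1/337556850) = -8643/19879 - 59/112518950 = -972502457711/2236764207050 ≈ -0.43478)
(l - 37383)*(25523 - 40596) = (-972502457711/2236764207050 - 37383)*(25523 - 40596) = -83617928854607861/2236764207050*(-15073) = 1260373041625504288853/2236764207050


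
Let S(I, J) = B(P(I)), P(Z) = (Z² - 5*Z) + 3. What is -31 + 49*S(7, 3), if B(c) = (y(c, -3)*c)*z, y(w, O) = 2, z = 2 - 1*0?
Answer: 3301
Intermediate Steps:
P(Z) = 3 + Z² - 5*Z
z = 2 (z = 2 + 0 = 2)
B(c) = 4*c (B(c) = (2*c)*2 = 4*c)
S(I, J) = 12 - 20*I + 4*I² (S(I, J) = 4*(3 + I² - 5*I) = 12 - 20*I + 4*I²)
-31 + 49*S(7, 3) = -31 + 49*(12 - 20*7 + 4*7²) = -31 + 49*(12 - 140 + 4*49) = -31 + 49*(12 - 140 + 196) = -31 + 49*68 = -31 + 3332 = 3301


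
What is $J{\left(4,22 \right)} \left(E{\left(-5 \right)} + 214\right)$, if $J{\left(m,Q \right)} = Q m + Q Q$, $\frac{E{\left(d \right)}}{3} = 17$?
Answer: $151580$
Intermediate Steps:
$E{\left(d \right)} = 51$ ($E{\left(d \right)} = 3 \cdot 17 = 51$)
$J{\left(m,Q \right)} = Q^{2} + Q m$ ($J{\left(m,Q \right)} = Q m + Q^{2} = Q^{2} + Q m$)
$J{\left(4,22 \right)} \left(E{\left(-5 \right)} + 214\right) = 22 \left(22 + 4\right) \left(51 + 214\right) = 22 \cdot 26 \cdot 265 = 572 \cdot 265 = 151580$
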